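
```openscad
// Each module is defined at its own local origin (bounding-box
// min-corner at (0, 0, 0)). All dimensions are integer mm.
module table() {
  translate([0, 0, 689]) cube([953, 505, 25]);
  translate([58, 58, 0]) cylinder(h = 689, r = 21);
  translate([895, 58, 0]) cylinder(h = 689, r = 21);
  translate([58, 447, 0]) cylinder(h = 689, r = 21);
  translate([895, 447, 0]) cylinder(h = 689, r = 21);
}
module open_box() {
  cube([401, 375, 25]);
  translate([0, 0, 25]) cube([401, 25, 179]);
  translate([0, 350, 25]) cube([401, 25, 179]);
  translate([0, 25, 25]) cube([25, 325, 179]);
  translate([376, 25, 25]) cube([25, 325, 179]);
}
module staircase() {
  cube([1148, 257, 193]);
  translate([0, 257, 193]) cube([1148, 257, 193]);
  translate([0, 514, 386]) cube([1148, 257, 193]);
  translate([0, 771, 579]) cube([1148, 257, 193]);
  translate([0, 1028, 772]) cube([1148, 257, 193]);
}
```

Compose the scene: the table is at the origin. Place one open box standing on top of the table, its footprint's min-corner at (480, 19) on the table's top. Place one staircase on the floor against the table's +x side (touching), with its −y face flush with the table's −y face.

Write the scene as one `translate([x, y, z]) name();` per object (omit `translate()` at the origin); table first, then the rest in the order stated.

table();
translate([480, 19, 714]) open_box();
translate([953, 0, 0]) staircase();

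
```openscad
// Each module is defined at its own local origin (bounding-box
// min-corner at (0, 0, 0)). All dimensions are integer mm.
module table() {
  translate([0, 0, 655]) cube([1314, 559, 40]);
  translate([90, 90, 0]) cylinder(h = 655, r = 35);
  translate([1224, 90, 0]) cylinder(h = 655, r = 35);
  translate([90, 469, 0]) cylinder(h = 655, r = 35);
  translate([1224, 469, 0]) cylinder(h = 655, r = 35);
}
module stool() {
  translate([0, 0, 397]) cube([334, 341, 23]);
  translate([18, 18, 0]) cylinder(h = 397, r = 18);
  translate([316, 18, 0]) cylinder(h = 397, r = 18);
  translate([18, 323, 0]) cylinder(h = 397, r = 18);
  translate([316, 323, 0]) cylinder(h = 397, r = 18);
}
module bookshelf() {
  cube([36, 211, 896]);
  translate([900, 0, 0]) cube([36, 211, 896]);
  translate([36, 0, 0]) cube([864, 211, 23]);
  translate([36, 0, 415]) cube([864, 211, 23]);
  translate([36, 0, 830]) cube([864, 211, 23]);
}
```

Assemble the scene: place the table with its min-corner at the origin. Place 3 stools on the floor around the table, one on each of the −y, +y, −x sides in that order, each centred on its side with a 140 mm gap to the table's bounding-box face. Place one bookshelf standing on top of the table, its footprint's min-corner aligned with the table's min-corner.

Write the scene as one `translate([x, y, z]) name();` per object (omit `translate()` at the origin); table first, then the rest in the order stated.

table();
translate([490, -481, 0]) stool();
translate([490, 699, 0]) stool();
translate([-474, 109, 0]) stool();
translate([0, 0, 695]) bookshelf();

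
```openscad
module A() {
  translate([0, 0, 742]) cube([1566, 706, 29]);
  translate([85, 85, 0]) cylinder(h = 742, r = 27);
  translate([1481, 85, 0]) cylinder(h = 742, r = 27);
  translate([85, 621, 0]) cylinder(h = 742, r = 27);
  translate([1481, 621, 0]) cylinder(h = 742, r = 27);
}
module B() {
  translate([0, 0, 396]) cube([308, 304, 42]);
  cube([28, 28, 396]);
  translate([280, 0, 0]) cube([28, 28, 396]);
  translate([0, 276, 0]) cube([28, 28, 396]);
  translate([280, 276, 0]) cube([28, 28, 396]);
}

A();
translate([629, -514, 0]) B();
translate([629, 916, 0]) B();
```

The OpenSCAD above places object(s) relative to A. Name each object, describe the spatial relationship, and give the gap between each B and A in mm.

A is a table. B is a stool. Two stools sit around the table at the −y, +y sides. The gap between each stool and the table is 210 mm.

Each stool's nearest face is 210 mm from the table's bounding box.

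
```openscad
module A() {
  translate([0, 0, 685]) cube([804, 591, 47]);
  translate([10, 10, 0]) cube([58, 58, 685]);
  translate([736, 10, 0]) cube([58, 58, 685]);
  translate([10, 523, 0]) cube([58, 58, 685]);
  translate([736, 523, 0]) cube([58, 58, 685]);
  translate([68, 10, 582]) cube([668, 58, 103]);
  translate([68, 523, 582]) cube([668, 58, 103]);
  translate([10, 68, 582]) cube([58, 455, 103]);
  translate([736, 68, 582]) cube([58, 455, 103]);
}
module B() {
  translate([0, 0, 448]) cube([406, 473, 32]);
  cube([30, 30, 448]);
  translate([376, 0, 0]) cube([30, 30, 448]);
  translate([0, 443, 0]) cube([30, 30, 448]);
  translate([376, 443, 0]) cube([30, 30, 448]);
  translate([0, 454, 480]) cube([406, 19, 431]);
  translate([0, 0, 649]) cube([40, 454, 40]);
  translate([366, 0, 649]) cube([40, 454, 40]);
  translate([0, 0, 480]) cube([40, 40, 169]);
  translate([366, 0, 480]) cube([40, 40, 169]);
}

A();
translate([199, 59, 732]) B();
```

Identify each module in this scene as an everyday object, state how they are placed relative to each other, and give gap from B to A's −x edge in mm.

The chair's min-x is at 199; the table's min-x is 0; gap = 199 mm.

A is a table. B is a chair. The chair is on top of the table, centred. The gap from the chair to the table's −x edge is 199 mm.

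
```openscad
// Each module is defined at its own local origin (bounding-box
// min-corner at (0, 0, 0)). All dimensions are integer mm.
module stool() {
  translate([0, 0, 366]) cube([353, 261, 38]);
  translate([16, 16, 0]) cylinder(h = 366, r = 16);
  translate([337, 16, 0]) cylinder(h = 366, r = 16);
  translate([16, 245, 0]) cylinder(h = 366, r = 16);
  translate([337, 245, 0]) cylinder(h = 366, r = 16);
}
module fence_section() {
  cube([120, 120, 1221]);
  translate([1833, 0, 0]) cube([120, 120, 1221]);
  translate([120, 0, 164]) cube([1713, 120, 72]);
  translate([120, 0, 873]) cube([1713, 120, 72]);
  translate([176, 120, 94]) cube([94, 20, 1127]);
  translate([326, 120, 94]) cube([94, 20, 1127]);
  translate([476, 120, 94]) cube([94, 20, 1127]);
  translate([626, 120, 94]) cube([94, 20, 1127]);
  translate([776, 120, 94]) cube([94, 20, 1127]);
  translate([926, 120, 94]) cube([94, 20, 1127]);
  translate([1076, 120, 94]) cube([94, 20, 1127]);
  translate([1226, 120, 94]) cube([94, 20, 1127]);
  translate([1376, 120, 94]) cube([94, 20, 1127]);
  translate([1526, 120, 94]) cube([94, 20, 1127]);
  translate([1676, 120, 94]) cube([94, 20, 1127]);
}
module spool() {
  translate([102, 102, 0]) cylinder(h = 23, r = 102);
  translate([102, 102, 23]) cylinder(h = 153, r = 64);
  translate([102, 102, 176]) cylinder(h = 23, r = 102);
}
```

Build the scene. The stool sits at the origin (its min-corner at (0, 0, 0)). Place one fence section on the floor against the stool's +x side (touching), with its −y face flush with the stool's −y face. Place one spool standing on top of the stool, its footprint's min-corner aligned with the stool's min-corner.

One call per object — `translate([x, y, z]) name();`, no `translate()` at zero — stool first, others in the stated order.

stool();
translate([353, 0, 0]) fence_section();
translate([0, 0, 404]) spool();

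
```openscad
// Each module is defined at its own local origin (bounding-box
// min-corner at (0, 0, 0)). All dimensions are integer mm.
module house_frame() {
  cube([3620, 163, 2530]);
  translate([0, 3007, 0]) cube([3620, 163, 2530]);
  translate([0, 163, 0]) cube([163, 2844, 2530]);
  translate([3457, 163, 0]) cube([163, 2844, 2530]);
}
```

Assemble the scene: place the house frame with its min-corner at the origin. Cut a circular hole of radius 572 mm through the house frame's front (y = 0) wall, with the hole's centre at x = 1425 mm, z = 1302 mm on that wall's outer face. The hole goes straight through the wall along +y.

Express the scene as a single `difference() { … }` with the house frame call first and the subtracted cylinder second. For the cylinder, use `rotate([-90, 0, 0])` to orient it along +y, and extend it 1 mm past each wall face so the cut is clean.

difference() {
  house_frame();
  translate([1425, -1, 1302]) rotate([-90, 0, 0]) cylinder(h = 165, r = 572);
}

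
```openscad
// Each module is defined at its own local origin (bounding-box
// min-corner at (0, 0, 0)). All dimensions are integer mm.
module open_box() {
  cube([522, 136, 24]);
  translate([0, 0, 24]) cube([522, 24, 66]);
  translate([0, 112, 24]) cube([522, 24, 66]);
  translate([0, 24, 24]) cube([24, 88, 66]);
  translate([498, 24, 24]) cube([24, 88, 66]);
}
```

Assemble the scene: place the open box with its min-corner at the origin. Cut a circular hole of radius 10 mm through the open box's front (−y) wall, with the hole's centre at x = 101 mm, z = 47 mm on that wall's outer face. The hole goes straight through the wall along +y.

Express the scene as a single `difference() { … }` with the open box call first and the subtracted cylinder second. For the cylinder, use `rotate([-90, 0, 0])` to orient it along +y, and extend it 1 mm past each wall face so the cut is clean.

difference() {
  open_box();
  translate([101, -1, 47]) rotate([-90, 0, 0]) cylinder(h = 26, r = 10);
}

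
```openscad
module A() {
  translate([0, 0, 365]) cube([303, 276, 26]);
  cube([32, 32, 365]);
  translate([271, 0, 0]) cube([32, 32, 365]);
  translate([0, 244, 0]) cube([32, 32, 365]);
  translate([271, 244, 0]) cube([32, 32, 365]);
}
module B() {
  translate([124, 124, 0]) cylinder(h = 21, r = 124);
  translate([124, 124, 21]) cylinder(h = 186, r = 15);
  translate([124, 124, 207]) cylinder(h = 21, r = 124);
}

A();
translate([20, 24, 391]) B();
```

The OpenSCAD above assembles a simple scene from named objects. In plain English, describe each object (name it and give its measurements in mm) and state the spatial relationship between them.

A is a four-legged stool. The seat is a 303×276×26 mm slab whose top surface is at z = 391 mm; four square legs, each 32×32 mm in cross-section, run from the floor (z = 0) to the underside of the seat, each flush with a corner of the seat.

B is a spool: two coaxial disc flanges of radius 124 mm and thickness 21 mm, joined by a core cylinder of radius 15 mm and height 186 mm. The lower flange rests on z = 0 and the three cylinders share a vertical axis.

The spool is on top of the stool.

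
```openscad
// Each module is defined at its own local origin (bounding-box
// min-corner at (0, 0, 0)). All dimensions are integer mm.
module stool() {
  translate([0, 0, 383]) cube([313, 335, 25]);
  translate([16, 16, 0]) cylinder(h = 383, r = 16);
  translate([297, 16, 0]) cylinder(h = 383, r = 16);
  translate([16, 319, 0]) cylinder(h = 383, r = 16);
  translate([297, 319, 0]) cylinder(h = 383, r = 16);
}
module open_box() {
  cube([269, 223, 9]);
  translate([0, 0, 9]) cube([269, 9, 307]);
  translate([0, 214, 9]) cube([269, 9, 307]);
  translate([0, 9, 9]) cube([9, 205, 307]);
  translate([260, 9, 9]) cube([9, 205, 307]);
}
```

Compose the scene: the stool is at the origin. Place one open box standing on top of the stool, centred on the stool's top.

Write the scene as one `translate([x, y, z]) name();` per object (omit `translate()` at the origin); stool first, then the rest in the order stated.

stool();
translate([22, 56, 408]) open_box();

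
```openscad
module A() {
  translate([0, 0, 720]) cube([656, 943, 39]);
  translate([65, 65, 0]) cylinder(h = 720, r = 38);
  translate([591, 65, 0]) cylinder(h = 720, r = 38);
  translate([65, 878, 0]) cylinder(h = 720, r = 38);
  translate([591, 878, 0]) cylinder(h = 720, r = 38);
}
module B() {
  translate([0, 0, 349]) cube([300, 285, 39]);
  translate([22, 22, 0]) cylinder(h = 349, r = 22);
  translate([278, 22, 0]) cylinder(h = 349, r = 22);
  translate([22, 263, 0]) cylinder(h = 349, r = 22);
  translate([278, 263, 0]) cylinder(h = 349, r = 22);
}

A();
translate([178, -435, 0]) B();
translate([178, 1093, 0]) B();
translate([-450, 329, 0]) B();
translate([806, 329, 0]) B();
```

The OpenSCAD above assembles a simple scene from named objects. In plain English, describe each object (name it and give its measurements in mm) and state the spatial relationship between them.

A is a rectangular dining table. The top is 656×943×39 mm with its upper surface at z = 759 mm. It stands on four round legs of 76 mm diameter, each leg's bounding box inset 27 mm from the nearest pair of top edges, running from the floor to the underside of the top.

B is a simple wooden stool: a rectangular seat 300 mm (x) by 285 mm (y), 39 mm thick, top face at z = 388 mm, on four round legs, each 44 mm in diameter. The legs rest on z = 0, each leg's axis is inset half a diameter from the nearest pair of seat edges (so the leg's bounding box is flush with the corner).

Four stools sit around the table at the −y, +y, −x, +x sides.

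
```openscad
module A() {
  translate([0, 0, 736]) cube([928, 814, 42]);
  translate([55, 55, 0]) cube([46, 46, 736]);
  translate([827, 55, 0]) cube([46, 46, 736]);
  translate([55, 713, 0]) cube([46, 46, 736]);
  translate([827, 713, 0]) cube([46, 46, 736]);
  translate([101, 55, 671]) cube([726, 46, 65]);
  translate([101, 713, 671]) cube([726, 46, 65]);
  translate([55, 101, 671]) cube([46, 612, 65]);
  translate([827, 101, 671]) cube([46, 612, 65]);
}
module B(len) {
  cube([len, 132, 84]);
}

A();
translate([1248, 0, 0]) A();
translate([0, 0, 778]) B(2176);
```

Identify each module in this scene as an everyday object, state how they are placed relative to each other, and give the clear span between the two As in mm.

Second table starts at x = 1248; first ends at x = 928; clear span = 1248 − 928 = 320 mm.

A is a table. B is a beam. A beam spans the tops of two tables. The clear span between the two tables is 320 mm.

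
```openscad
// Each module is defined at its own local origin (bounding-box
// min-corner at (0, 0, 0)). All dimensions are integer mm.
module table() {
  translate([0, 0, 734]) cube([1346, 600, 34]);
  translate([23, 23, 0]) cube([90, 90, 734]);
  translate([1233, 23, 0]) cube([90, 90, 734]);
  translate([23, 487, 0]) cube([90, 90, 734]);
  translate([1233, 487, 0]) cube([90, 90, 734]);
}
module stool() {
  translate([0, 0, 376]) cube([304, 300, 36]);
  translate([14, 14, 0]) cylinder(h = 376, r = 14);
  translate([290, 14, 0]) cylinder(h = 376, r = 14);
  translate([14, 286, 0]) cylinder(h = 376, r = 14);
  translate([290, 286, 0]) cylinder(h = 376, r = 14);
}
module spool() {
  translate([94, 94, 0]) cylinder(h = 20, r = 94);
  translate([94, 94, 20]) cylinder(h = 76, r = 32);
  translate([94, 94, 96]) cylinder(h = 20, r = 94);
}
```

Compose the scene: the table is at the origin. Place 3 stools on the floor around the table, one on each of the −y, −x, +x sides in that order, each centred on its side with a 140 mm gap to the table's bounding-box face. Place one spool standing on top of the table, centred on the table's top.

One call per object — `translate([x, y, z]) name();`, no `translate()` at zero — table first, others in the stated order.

table();
translate([521, -440, 0]) stool();
translate([-444, 150, 0]) stool();
translate([1486, 150, 0]) stool();
translate([579, 206, 768]) spool();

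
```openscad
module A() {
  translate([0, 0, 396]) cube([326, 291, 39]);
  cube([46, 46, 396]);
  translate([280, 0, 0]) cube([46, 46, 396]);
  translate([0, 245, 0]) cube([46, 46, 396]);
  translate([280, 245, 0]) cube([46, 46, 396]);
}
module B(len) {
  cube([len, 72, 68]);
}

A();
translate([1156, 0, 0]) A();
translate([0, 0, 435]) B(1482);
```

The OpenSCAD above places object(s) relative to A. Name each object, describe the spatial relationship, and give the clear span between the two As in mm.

A is a stool. B is a beam. A beam spans the tops of two stools. The clear span between the two stools is 830 mm.

Second stool starts at x = 1156; first ends at x = 326; clear span = 1156 − 326 = 830 mm.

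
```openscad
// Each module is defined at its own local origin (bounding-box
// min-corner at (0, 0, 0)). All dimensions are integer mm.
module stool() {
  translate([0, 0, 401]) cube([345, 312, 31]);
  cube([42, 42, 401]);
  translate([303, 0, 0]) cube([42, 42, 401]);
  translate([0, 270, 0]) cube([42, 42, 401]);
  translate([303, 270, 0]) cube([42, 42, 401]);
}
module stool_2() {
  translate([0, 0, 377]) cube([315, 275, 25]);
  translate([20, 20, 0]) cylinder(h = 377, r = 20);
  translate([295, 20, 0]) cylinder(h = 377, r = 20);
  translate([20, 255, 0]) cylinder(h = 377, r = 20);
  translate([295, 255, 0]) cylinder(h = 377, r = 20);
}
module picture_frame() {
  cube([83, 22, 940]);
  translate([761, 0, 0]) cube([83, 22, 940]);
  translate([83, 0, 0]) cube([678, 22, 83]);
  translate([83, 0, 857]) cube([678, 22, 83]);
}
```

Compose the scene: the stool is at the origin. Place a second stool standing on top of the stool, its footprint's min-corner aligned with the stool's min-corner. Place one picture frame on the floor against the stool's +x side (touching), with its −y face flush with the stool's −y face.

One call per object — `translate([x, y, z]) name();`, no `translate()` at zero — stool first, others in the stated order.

stool();
translate([0, 0, 432]) stool_2();
translate([345, 0, 0]) picture_frame();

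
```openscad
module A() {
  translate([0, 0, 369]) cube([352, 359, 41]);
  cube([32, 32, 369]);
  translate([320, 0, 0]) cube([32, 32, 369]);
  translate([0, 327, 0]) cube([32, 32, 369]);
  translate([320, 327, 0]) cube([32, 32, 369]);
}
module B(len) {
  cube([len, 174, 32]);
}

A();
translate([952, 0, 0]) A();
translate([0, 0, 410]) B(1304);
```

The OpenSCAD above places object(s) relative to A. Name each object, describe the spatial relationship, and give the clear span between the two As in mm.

Second stool starts at x = 952; first ends at x = 352; clear span = 952 − 352 = 600 mm.

A is a stool. B is a beam. A beam spans the tops of two stools. The clear span between the two stools is 600 mm.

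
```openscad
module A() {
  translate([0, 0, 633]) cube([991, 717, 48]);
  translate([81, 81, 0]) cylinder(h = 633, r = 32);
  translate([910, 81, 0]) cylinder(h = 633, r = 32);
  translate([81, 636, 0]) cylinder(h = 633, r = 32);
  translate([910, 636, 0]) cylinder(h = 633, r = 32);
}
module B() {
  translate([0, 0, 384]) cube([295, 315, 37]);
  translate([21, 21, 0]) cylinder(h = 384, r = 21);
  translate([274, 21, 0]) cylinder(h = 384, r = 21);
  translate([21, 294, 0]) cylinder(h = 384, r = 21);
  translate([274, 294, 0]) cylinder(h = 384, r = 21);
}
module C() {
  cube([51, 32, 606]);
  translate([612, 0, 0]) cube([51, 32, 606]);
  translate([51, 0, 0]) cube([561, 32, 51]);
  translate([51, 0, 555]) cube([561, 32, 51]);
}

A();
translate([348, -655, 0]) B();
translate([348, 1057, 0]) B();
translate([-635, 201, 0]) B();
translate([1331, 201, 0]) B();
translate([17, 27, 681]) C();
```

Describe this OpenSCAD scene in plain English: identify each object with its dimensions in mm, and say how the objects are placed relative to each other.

A is a rectangular dining table. The top is 991×717×48 mm with its upper surface at z = 681 mm. It stands on four round legs of 64 mm diameter, each leg's bounding box inset 49 mm from the nearest pair of top edges, running from the floor to the underside of the top.

B is a simple wooden stool: a rectangular seat 295 mm (x) by 315 mm (y), 37 mm thick, top face at z = 421 mm, on four round legs, each 42 mm in diameter. The legs rest on z = 0, each leg's axis is inset half a diameter from the nearest pair of seat edges (so the leg's bounding box is flush with the corner).

C is a picture frame with a 561×504 mm rectangular opening (x by z) and a uniform 51 mm border on every side. Frame depth is 32 mm along y. It is built from two vertical stiles running the full outside height and two horizontal rails spanning the gap between the stiles.

Four stools sit around the table at the −y, +y, −x, +x sides. The picture frame is on top of the table.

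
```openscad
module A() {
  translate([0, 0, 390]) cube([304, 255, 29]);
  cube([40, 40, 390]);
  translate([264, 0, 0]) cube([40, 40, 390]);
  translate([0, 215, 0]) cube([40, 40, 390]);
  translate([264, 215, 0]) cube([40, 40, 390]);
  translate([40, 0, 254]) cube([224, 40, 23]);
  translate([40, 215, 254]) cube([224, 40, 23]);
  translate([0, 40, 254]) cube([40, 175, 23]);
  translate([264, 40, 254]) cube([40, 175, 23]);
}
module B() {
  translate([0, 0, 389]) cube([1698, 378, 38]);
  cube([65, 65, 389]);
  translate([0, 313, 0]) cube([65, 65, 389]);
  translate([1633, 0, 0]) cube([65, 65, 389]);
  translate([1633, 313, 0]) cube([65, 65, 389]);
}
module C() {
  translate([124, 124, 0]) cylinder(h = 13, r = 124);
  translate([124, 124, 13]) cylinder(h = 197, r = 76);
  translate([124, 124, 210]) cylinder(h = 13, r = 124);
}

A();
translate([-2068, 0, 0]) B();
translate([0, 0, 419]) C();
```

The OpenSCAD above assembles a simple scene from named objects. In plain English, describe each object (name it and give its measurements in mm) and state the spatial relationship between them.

A is a four-legged stool. The seat is 304×255 mm, 29 mm thick, top at z = 419 mm. It stands on four square legs, each 40×40 mm in cross-section, from z = 0 to the seat underside, each flush with a corner of the seat. Four stretchers, 40 mm wide and 23 mm tall, connect adjacent legs with their undersides at z = 254 mm, each running between the inner faces of the legs it joins and aligned with the legs' outer faces on the other axis.

B is a long wooden bench with a 1698 mm (x) × 378 mm (y) seat, 38 mm thick, its top surface 427 mm above the floor. Four 65 mm square legs at the seat corners, flush with the edges, run from z = 0 to the seat underside.

C is a spool: two coaxial disc flanges of radius 124 mm and thickness 13 mm, joined by a core cylinder of radius 76 mm and height 197 mm. The lower flange rests on z = 0 and the three cylinders share a vertical axis.

The bench is on the floor beside the stool on its −x side. The spool is on top of the stool.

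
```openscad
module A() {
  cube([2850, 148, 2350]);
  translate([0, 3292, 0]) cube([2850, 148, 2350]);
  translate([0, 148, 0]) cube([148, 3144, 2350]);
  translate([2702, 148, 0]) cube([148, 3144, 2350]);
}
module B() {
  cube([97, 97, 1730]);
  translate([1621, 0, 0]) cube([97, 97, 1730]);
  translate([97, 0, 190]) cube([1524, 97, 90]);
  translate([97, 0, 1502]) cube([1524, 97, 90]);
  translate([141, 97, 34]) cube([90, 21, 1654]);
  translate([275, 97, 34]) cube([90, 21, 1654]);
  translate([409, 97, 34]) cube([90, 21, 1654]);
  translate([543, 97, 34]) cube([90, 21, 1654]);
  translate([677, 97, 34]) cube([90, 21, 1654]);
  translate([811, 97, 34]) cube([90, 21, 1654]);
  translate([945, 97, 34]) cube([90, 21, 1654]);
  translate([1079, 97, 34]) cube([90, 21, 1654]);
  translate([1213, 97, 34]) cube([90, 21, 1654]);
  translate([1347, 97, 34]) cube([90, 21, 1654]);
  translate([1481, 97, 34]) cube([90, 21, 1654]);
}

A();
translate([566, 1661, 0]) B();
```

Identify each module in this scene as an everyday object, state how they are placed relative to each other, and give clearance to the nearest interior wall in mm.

Clearances: x = 418, y = 1513; minimum 418 mm.

A is a house frame. B is a fence section. The fence section sits inside the house frame, centred. The clearance to the nearest interior wall is 418 mm.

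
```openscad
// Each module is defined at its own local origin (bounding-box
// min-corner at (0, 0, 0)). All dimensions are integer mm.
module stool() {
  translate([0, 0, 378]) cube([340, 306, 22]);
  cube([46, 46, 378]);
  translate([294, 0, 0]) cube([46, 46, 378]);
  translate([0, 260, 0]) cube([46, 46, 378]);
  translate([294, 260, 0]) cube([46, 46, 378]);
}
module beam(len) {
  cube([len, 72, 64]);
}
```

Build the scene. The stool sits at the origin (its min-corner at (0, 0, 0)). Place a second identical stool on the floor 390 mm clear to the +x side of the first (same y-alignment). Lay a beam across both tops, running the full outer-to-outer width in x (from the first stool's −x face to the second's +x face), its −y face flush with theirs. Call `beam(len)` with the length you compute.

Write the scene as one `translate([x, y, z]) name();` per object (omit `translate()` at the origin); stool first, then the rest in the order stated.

stool();
translate([730, 0, 0]) stool();
translate([0, 0, 400]) beam(1070);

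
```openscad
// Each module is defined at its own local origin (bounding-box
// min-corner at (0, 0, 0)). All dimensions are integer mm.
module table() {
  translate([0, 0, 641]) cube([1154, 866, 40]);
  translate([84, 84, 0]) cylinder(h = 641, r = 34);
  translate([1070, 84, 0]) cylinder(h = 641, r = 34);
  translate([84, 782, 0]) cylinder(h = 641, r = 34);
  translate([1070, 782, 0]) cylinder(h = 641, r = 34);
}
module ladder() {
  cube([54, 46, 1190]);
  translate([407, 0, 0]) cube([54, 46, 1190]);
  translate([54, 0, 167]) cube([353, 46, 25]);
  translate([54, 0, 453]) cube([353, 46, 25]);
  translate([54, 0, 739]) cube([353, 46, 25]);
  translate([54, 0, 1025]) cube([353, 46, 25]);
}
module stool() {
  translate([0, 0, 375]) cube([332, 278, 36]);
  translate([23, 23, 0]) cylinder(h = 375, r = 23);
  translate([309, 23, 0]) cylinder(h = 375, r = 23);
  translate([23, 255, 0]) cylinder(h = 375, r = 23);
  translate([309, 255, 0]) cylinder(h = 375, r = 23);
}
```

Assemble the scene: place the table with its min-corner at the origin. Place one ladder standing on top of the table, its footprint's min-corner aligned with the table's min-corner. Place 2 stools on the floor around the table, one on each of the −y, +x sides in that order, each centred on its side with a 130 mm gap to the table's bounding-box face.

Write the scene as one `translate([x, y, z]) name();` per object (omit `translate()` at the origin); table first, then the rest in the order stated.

table();
translate([0, 0, 681]) ladder();
translate([411, -408, 0]) stool();
translate([1284, 294, 0]) stool();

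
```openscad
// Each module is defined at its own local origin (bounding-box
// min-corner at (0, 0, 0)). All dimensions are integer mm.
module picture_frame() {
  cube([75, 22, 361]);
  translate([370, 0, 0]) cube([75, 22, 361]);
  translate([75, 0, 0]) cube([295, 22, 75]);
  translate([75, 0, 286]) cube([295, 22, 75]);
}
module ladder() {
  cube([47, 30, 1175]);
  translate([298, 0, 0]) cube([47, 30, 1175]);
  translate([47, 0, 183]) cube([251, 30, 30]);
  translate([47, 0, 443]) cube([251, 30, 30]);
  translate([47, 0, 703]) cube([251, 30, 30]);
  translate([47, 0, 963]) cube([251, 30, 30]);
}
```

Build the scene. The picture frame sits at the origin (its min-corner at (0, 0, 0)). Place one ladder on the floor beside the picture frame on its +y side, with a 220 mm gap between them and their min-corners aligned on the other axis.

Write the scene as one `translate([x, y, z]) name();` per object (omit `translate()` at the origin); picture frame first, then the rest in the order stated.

picture_frame();
translate([0, 242, 0]) ladder();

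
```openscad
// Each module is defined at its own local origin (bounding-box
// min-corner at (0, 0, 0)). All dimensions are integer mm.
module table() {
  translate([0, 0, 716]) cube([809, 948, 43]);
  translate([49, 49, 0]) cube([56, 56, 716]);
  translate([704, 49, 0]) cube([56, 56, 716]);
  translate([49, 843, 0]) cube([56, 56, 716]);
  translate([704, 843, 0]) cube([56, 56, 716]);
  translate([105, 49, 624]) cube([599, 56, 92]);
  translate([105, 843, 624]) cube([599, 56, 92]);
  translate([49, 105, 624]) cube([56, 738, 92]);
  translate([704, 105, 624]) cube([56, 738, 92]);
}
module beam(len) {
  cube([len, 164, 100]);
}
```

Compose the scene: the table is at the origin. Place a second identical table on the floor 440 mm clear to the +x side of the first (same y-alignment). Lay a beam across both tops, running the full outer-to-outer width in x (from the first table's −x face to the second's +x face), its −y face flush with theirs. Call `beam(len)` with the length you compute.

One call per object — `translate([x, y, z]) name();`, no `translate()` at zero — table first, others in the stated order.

table();
translate([1249, 0, 0]) table();
translate([0, 0, 759]) beam(2058);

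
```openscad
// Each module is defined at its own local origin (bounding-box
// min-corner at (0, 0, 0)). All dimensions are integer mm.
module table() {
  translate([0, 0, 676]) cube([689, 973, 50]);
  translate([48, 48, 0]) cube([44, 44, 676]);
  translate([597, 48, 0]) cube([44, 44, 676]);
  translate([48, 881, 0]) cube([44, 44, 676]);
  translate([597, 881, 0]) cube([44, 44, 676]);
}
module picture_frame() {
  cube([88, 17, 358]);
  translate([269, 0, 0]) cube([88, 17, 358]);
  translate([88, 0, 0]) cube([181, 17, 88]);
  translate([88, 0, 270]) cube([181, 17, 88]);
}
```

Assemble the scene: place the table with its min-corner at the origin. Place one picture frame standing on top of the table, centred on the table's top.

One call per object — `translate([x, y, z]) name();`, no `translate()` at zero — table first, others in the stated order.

table();
translate([166, 478, 726]) picture_frame();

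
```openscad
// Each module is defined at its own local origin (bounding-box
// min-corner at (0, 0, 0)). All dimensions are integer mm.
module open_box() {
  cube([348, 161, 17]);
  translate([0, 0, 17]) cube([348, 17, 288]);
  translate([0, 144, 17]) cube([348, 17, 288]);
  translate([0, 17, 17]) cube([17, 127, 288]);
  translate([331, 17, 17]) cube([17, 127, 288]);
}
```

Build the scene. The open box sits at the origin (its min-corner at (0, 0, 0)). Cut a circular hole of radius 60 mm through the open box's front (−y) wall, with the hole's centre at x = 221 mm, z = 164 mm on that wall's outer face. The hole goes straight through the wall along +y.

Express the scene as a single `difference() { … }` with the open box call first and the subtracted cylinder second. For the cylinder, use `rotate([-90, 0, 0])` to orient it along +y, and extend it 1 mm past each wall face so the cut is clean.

difference() {
  open_box();
  translate([221, -1, 164]) rotate([-90, 0, 0]) cylinder(h = 19, r = 60);
}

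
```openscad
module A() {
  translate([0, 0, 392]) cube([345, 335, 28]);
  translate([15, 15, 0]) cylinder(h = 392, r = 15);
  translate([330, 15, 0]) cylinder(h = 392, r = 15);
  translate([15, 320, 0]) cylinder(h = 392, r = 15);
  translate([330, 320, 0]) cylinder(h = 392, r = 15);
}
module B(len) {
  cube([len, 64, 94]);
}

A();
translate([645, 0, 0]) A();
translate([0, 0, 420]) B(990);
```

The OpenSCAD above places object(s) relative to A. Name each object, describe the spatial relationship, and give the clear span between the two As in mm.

Second stool starts at x = 645; first ends at x = 345; clear span = 645 − 345 = 300 mm.

A is a stool. B is a beam. A beam spans the tops of two stools. The clear span between the two stools is 300 mm.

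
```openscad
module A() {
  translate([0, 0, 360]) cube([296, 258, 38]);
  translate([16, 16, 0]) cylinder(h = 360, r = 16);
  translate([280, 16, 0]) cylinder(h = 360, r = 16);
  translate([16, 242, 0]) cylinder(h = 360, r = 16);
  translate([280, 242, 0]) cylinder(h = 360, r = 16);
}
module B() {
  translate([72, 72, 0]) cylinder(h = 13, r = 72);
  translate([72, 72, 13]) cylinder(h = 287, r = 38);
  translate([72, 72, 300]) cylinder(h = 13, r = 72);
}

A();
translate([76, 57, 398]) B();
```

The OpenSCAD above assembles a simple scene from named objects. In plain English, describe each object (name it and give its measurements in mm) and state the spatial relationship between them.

A is a four-legged stool. The seat is a 296×258×38 mm slab whose top surface is at z = 398 mm; four round legs, each 32 mm in diameter, run from the floor (z = 0) to the underside of the seat, each leg's axis is inset half a diameter from the nearest pair of seat edges (so the leg's bounding box is flush with the corner).

B is a spool: two coaxial disc flanges of radius 72 mm and thickness 13 mm, joined by a core cylinder of radius 38 mm and height 287 mm. The lower flange rests on z = 0 and the three cylinders share a vertical axis.

The spool is on top of the stool, centred.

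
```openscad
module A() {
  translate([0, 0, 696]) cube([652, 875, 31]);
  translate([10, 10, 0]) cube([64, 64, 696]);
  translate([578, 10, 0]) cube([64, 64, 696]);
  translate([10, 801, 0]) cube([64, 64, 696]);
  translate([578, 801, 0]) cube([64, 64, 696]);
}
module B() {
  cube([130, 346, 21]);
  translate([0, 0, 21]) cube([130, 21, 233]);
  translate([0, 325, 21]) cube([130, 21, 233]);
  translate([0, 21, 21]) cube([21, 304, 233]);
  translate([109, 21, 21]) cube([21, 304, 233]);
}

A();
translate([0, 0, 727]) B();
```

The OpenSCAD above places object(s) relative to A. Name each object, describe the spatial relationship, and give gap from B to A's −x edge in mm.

The open box's min-x is at 0; the table's min-x is 0; gap = 0 mm.

A is a table. B is an open box. The open box is on top of the table. The gap from the open box to the table's −x edge is 0 mm.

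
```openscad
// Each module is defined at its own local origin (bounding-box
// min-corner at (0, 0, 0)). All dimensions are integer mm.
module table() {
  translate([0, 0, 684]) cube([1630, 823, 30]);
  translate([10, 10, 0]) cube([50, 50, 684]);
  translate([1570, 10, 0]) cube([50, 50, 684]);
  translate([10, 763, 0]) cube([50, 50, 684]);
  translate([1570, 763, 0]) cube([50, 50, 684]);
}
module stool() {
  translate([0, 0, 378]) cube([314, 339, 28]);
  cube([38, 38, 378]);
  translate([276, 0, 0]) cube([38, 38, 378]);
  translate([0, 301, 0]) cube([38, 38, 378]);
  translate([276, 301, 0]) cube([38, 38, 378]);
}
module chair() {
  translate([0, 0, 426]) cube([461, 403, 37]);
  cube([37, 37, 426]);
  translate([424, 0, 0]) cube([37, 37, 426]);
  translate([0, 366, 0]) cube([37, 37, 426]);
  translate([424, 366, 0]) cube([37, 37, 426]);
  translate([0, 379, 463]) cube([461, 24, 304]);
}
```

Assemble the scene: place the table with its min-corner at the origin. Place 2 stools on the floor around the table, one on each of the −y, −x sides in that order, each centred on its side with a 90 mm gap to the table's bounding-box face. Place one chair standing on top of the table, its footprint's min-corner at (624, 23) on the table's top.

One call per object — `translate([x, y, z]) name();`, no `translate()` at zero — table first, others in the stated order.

table();
translate([658, -429, 0]) stool();
translate([-404, 242, 0]) stool();
translate([624, 23, 714]) chair();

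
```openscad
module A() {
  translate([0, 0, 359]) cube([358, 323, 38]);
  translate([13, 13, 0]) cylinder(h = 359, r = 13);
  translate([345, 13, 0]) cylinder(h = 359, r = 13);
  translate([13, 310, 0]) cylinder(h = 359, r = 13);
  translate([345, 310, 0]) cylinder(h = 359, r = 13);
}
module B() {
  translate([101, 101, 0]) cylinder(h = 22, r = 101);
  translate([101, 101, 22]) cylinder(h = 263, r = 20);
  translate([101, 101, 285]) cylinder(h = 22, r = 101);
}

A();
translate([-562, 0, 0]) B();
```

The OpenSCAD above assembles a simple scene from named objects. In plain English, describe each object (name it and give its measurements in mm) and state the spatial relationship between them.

A is a four-legged stool. The seat is 358×323 mm, 38 mm thick, top at z = 397 mm. It stands on four round legs, each 26 mm in diameter, from z = 0 to the seat underside, each leg's axis is inset half a diameter from the nearest pair of seat edges (so the leg's bounding box is flush with the corner).

B is a spool: two coaxial disc flanges of radius 101 mm and thickness 22 mm, joined by a core cylinder of radius 20 mm and height 263 mm. The lower flange rests on z = 0 and the three cylinders share a vertical axis.

The spool is on the floor beside the stool on its −x side.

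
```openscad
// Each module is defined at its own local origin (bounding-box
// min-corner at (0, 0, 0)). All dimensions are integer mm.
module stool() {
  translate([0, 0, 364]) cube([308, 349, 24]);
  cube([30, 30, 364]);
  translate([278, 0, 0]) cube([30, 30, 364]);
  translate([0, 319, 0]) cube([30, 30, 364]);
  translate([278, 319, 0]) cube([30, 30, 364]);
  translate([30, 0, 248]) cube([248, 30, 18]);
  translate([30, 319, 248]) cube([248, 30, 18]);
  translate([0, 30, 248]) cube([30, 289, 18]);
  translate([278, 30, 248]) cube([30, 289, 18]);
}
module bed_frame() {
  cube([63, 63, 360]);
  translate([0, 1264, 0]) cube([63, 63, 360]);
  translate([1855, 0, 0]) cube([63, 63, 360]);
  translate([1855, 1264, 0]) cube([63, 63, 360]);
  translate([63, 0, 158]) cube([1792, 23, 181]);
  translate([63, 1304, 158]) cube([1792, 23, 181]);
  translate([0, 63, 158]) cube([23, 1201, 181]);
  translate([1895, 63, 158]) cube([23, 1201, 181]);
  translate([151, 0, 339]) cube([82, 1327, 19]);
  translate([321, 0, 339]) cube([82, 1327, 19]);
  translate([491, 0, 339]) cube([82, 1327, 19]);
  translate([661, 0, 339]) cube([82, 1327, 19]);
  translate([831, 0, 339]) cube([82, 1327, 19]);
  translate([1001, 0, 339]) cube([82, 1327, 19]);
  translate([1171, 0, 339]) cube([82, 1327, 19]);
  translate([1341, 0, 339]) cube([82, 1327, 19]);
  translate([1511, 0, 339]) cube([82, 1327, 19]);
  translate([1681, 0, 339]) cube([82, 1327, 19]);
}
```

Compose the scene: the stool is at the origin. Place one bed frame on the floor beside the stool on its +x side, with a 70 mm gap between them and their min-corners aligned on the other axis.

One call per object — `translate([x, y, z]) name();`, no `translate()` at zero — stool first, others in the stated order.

stool();
translate([378, 0, 0]) bed_frame();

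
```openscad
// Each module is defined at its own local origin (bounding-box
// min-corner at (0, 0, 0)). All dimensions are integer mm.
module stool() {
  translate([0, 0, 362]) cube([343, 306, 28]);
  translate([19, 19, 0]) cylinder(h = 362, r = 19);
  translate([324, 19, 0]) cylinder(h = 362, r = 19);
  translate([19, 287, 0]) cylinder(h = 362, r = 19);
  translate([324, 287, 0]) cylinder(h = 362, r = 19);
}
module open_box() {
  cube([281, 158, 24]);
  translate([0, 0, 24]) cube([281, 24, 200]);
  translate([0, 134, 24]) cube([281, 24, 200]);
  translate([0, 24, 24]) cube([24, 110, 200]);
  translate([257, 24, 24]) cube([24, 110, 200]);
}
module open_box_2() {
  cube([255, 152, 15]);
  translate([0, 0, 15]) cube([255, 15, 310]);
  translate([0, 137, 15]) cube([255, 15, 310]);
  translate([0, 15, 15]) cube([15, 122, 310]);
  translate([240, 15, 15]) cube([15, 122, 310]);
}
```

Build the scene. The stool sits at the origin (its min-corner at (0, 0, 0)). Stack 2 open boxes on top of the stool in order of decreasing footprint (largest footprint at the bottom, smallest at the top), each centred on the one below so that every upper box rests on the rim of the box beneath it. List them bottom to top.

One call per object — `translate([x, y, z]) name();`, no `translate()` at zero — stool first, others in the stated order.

stool();
translate([31, 74, 390]) open_box();
translate([44, 77, 614]) open_box_2();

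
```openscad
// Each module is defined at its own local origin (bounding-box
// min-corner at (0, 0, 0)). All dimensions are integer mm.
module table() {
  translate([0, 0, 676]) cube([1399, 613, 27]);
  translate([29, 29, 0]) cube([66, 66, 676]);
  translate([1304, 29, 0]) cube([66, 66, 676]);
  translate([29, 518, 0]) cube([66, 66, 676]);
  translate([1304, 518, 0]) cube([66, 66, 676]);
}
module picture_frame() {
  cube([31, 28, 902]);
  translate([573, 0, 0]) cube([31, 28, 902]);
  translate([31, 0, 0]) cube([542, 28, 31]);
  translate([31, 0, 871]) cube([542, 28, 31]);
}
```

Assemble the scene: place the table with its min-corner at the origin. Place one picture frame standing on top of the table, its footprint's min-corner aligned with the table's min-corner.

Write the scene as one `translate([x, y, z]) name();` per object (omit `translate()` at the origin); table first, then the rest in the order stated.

table();
translate([0, 0, 703]) picture_frame();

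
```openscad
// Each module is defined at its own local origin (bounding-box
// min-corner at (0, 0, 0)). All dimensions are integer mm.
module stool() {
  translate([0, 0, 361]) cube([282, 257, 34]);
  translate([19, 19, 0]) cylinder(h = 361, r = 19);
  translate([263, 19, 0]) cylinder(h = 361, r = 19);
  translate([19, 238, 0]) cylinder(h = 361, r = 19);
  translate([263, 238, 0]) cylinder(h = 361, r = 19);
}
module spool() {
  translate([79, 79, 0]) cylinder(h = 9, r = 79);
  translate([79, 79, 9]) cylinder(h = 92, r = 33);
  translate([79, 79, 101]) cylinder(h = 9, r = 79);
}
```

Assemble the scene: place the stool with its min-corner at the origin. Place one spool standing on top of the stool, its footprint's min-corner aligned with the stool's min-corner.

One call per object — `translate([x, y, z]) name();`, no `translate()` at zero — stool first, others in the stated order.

stool();
translate([0, 0, 395]) spool();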